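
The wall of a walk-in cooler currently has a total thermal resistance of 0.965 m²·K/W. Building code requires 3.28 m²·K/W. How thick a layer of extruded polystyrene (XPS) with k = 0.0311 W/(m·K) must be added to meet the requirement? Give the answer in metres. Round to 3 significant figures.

0.0720 m

ΔR = 3.28 − 0.965 = 2.315 m²·K/W
L = ΔR × k = 2.315 × 0.0311 = 0.072 m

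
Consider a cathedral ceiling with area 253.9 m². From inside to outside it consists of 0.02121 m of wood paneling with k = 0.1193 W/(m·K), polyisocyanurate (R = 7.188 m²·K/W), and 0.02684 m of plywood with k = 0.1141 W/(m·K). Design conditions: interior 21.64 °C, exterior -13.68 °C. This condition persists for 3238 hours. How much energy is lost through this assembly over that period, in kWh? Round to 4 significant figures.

3820 kWh

0.02121/0.1193 = 0.17779
0.02684/0.1141 = 0.23523
R_total = 0.17779 + 7.188 + 0.23523 = 7.601 m²·K/W
Q = 253.9 × (21.64 − (-13.68)) / 7.601 = 1179.8 W
E = 1179.8 W × 3238 h / 1000 = 3820.2 kWh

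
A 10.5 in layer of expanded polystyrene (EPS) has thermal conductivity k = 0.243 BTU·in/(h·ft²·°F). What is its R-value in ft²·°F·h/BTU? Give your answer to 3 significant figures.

43.2 ft²·°F·h/BTU

R = L/k = 10.5/0.243 = 43.21 ft²·°F·h/BTU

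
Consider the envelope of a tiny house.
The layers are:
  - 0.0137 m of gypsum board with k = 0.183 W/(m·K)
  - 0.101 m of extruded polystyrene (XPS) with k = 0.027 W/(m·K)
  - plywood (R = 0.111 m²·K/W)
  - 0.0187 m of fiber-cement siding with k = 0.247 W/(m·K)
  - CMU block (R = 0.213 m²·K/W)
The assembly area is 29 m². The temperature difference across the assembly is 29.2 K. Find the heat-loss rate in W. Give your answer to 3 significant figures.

201 W

0.0137/0.183 = 0.07486
0.101/0.027 = 3.741
0.0187/0.247 = 0.07571
R_total = 0.07486 + 3.741 + 0.111 + 0.07571 + 0.213 = 4.215 m²·K/W
Q = A·ΔT/R = 29 × 29.2 / 4.215 = 200.9 W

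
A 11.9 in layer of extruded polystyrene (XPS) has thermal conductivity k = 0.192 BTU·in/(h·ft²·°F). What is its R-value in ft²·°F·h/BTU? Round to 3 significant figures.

62.0 ft²·°F·h/BTU

R = L/k = 11.9/0.192 = 61.98 ft²·°F·h/BTU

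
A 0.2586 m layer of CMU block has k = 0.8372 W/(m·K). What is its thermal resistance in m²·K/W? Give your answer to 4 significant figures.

0.3089 m²·K/W

R = L/k = 0.2586/0.8372 = 0.30889 m²·K/W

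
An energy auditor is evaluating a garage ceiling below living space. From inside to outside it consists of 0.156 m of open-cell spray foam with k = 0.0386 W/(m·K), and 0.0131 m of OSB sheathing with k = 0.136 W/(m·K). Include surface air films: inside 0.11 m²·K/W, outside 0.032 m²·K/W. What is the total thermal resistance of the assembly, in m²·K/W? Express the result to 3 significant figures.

4.28 m²·K/W

0.156/0.0386 = 4.041
0.0131/0.136 = 0.09632
R_total = 0.11 + 4.041 + 0.09632 + 0.032 = 4.28 m²·K/W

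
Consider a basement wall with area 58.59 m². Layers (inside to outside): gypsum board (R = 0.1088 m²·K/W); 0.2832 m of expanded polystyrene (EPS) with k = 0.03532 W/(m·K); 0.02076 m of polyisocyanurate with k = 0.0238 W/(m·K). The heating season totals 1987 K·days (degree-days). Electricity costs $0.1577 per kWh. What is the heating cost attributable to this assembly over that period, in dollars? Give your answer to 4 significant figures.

48.96 dollars

0.2832/0.03532 = 8.0181
0.02076/0.0238 = 0.87227
R_total = 0.1088 + 8.0181 + 0.87227 = 8.9992 m²·K/W
E = A × HDD × 24 / R / 1000 = 58.59 × 1987 × 24 / 8.9992 / 1000 = 310.48 kWh
Cost = 310.48 × 0.1577 = $48.962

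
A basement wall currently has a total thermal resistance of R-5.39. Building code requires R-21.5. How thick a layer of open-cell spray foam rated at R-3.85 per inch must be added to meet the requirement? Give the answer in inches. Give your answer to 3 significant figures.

ΔR = 21.5 − 5.39 = 16.11 ft²·°F·h/BTU
L = ΔR / (R/in) = 16.11/3.85 = 4.184 in

4.18 in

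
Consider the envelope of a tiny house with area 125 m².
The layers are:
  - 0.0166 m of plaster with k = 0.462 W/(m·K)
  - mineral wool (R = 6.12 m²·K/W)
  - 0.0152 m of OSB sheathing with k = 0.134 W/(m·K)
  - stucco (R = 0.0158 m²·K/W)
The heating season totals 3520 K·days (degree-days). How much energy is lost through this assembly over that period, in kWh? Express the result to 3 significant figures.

0.0166/0.462 = 0.03593
0.0152/0.134 = 0.1134
R_total = 0.03593 + 6.12 + 0.1134 + 0.0158 = 6.285 m²·K/W
E = A × HDD × 24 / R / 1000 = 125 × 3520 × 24 / 6.285 / 1000 = 1680 kWh

1680 kWh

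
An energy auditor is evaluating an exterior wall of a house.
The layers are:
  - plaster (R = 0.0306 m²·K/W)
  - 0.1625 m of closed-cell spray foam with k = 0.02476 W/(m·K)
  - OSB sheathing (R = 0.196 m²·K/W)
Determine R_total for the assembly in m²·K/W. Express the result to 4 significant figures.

6.790 m²·K/W

0.1625/0.02476 = 6.563
R_total = 0.0306 + 6.563 + 0.196 = 6.7896 m²·K/W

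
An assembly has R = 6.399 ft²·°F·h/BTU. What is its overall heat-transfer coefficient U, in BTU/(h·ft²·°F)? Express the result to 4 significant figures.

U = 1/R = 1/6.399 = 0.15627

0.1563 BTU/(h·ft²·°F)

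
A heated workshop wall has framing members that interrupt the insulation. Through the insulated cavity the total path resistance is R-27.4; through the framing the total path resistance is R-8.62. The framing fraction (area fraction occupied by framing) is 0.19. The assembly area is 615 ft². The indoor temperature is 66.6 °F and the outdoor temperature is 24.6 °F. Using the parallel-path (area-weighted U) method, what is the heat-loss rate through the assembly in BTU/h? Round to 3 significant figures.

1330 BTU/h

U_eff = 0.81/27.4 + 0.19/8.62 = 0.02956 + 0.02204 = 0.0516
R_eff = 1/U_eff = 19.38 ft²·°F·h/BTU
Q = 615 × (66.6 − 24.6) / 19.38 = 1333 BTU/h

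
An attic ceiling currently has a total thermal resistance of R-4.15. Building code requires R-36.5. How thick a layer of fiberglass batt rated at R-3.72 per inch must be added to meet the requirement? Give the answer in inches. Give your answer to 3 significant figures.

8.70 in

ΔR = 36.5 − 4.15 = 32.35 ft²·°F·h/BTU
L = ΔR / (R/in) = 32.35/3.72 = 8.696 in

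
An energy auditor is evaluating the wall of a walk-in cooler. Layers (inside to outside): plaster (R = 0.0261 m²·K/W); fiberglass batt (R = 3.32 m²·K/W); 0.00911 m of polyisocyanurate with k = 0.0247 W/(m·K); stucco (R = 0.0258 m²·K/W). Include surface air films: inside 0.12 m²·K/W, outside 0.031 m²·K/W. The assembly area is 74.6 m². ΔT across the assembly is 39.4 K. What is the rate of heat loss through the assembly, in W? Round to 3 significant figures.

755 W

0.00911/0.0247 = 0.3688
R_total = 0.12 + 0.0261 + 3.32 + 0.3688 + 0.0258 + 0.031 = 3.892 m²·K/W
Q = A·ΔT/R = 74.6 × 39.4 / 3.892 = 755.3 W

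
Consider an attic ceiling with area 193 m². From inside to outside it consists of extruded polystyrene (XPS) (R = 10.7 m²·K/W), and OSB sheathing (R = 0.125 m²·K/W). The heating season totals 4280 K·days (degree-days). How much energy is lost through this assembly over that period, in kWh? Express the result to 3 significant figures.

1830 kWh

R_total = 10.7 + 0.125 = 10.82 m²·K/W
E = A × HDD × 24 / R / 1000 = 193 × 4280 × 24 / 10.82 / 1000 = 1831 kWh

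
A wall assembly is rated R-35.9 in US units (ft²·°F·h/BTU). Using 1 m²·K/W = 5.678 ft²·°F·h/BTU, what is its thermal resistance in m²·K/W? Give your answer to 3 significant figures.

6.32 m²·K/W

R_SI = 35.9/5.678 = 6.323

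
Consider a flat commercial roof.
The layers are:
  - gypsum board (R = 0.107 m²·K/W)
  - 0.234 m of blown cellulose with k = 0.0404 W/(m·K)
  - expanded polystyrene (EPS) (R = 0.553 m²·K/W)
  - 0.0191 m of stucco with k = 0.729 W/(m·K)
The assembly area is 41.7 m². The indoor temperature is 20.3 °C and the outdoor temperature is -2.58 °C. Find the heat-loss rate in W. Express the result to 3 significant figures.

147 W

0.234/0.0404 = 5.792
0.0191/0.729 = 0.0262
R_total = 0.107 + 5.792 + 0.553 + 0.0262 = 6.478 m²·K/W
Q = A·ΔT/R = 41.7 × (20.3 − (-2.58)) / 6.478 = 147.3 W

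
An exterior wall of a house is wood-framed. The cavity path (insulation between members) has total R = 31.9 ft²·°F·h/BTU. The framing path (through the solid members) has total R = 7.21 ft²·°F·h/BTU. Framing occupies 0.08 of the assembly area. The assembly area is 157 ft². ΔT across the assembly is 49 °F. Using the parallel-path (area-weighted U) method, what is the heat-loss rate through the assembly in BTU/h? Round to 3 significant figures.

307 BTU/h

U_eff = 0.92/31.9 + 0.08/7.21 = 0.02884 + 0.0111 = 0.03994
R_eff = 1/U_eff = 25.04 ft²·°F·h/BTU
Q = 157 × 49 / 25.04 = 307.2 BTU/h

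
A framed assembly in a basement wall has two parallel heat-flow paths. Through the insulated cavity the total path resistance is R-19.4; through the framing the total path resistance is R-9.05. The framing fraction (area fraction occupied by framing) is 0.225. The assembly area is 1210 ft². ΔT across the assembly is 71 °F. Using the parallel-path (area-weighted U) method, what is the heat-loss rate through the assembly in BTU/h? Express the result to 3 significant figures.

U_eff = 0.775/19.4 + 0.225/9.05 = 0.03995 + 0.02486 = 0.06481
R_eff = 1/U_eff = 15.43 ft²·°F·h/BTU
Q = 1210 × 71 / 15.43 = 5568 BTU/h

5570 BTU/h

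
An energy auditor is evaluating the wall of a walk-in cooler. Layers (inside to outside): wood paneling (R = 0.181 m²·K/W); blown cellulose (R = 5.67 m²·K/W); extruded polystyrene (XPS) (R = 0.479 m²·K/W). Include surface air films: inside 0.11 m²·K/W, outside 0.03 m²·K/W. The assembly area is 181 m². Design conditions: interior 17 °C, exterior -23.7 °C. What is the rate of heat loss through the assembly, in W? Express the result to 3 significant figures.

1140 W

R_total = 0.11 + 0.181 + 5.67 + 0.479 + 0.03 = 6.47 m²·K/W
Q = A·ΔT/R = 181 × (17 − (-23.7)) / 6.47 = 1139 W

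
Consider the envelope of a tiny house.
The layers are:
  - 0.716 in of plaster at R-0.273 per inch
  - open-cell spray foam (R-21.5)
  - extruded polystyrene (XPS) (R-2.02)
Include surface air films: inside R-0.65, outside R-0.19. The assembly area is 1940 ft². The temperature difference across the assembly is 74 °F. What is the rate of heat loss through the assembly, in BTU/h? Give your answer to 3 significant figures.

5850 BTU/h

0.716 × 0.273 = 0.1955
R_total = 0.65 + 0.1955 + 21.5 + 2.02 + 0.19 = 24.56 ft²·°F·h/BTU
Q = A·ΔT/R = 1940 × 74 / 24.56 = 5846 BTU/h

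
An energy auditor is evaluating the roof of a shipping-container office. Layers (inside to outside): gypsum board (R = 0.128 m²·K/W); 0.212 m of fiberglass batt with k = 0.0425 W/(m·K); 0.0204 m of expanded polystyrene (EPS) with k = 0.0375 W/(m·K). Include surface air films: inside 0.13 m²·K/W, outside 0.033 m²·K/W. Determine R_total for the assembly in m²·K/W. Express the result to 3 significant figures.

0.212/0.0425 = 4.988
0.0204/0.0375 = 0.544
R_total = 0.13 + 0.128 + 4.988 + 0.544 + 0.033 = 5.823 m²·K/W

5.82 m²·K/W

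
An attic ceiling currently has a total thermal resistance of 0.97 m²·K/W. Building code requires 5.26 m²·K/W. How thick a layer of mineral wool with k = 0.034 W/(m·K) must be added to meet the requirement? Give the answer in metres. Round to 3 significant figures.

ΔR = 5.26 − 0.97 = 4.29 m²·K/W
L = ΔR × k = 4.29 × 0.034 = 0.1459 m

0.146 m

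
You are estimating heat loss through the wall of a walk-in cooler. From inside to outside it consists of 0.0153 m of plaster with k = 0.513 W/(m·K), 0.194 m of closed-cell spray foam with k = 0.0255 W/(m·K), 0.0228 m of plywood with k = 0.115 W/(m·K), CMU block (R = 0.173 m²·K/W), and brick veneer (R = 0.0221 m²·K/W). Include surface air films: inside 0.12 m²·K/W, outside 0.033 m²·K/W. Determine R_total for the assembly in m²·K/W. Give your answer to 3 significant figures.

8.18 m²·K/W

0.0153/0.513 = 0.02982
0.194/0.0255 = 7.608
0.0228/0.115 = 0.1983
R_total = 0.12 + 0.02982 + 7.608 + 0.1983 + 0.173 + 0.0221 + 0.033 = 8.184 m²·K/W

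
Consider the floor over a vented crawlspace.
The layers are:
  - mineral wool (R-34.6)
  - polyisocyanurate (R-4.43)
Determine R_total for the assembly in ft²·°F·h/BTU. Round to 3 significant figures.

39.0 ft²·°F·h/BTU

R_total = 34.6 + 4.43 = 39.03 ft²·°F·h/BTU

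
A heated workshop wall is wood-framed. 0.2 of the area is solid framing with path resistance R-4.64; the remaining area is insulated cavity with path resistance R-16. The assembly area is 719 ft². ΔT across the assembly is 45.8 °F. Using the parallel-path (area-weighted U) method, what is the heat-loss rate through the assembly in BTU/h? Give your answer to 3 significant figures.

3070 BTU/h

U_eff = 0.8/16 + 0.2/4.64 = 0.05 + 0.0431 = 0.0931
R_eff = 1/U_eff = 10.74 ft²·°F·h/BTU
Q = 719 × 45.8 / 10.74 = 3066 BTU/h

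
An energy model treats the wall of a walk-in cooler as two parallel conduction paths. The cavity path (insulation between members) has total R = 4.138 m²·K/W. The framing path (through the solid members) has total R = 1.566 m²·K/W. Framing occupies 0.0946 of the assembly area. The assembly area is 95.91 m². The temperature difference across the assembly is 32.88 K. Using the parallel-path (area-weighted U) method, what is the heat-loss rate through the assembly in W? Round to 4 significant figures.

880.5 W

U_eff = 0.9054/4.138 + 0.0946/1.566 = 0.2188 + 0.060409 = 0.27921
R_eff = 1/U_eff = 3.5815 m²·K/W
Q = 95.91 × 32.88 / 3.5815 = 880.49 W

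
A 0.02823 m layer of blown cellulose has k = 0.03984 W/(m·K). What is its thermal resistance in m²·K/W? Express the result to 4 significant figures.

0.7086 m²·K/W

R = L/k = 0.02823/0.03984 = 0.70858 m²·K/W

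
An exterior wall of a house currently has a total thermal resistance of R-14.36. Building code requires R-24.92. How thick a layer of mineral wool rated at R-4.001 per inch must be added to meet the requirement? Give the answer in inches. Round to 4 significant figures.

ΔR = 24.92 − 14.36 = 10.56 ft²·°F·h/BTU
L = ΔR / (R/in) = 10.56/4.001 = 2.6393 in

2.639 in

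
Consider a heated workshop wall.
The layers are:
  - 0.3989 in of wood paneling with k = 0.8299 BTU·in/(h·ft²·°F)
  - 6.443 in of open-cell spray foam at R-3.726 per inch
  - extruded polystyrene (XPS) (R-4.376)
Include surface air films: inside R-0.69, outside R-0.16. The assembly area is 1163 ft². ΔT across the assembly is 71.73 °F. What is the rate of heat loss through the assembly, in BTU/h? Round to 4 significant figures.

2808 BTU/h

0.3989/0.8299 = 0.48066
6.443 × 3.726 = 24.007
R_total = 0.69 + 0.48066 + 24.007 + 4.376 + 0.16 = 29.713 ft²·°F·h/BTU
Q = A·ΔT/R = 1163 × 71.73 / 29.713 = 2807.6 BTU/h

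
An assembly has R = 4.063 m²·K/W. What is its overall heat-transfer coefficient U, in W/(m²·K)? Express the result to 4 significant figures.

0.2461 W/(m²·K)

U = 1/R = 1/4.063 = 0.24612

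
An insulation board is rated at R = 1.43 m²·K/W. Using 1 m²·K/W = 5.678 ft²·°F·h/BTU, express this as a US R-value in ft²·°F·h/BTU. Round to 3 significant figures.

8.12 ft²·°F·h/BTU

R_US = 1.43 × 5.678 = 8.12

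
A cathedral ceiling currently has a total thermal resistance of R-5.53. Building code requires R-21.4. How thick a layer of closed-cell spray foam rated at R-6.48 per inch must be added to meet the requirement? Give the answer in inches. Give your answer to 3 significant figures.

ΔR = 21.4 − 5.53 = 15.87 ft²·°F·h/BTU
L = ΔR / (R/in) = 15.87/6.48 = 2.449 in

2.45 in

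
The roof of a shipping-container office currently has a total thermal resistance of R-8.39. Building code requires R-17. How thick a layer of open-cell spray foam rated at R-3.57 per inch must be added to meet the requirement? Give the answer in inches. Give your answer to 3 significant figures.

2.41 in

ΔR = 17 − 8.39 = 8.61 ft²·°F·h/BTU
L = ΔR / (R/in) = 8.61/3.57 = 2.412 in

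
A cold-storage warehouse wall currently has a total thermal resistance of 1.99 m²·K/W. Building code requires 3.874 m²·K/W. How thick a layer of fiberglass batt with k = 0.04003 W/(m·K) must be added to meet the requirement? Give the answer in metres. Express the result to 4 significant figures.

0.07542 m

ΔR = 3.874 − 1.99 = 1.884 m²·K/W
L = ΔR × k = 1.884 × 0.04003 = 0.075417 m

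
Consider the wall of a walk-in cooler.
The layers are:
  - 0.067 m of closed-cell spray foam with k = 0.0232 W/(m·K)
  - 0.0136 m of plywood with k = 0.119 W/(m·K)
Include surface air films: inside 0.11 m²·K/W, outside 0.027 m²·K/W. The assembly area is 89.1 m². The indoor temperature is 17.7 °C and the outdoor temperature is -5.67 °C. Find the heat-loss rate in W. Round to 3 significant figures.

663 W

0.067/0.0232 = 2.888
0.0136/0.119 = 0.1143
R_total = 0.11 + 2.888 + 0.1143 + 0.027 = 3.139 m²·K/W
Q = A·ΔT/R = 89.1 × (17.7 − (-5.67)) / 3.139 = 663.3 W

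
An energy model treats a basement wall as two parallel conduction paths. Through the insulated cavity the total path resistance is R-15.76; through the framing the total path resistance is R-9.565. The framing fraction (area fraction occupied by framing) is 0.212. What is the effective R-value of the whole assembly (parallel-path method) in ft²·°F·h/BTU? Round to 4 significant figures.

U_eff = 0.788/15.76 + 0.212/9.565 = 0.05 + 0.022164 = 0.072164
R_eff = 1/U_eff = 13.857 ft²·°F·h/BTU

13.86 ft²·°F·h/BTU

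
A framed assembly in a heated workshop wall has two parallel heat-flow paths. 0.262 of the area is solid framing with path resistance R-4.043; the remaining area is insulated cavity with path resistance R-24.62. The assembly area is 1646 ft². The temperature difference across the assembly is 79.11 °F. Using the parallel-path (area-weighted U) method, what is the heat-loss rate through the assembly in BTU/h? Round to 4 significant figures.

12340 BTU/h

U_eff = 0.738/24.62 + 0.262/4.043 = 0.029976 + 0.064803 = 0.094779
R_eff = 1/U_eff = 10.551 ft²·°F·h/BTU
Q = 1646 × 79.11 / 10.551 = 12342 BTU/h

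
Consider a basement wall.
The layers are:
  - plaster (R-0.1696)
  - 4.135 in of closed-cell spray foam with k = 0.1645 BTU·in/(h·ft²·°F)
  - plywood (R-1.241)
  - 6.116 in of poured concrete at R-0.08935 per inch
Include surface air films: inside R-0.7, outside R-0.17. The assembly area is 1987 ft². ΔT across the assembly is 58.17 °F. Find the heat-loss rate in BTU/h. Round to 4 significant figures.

4133 BTU/h

4.135/0.1645 = 25.137
6.116 × 0.08935 = 0.54646
R_total = 0.7 + 0.1696 + 25.137 + 1.241 + 0.54646 + 0.17 = 27.964 ft²·°F·h/BTU
Q = A·ΔT/R = 1987 × 58.17 / 27.964 = 4133.3 BTU/h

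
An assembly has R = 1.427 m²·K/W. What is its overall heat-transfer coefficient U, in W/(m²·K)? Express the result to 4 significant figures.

U = 1/R = 1/1.427 = 0.70077

0.7008 W/(m²·K)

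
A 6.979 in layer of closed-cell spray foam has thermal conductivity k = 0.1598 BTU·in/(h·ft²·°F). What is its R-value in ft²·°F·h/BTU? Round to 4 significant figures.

R = L/k = 6.979/0.1598 = 43.673 ft²·°F·h/BTU

43.67 ft²·°F·h/BTU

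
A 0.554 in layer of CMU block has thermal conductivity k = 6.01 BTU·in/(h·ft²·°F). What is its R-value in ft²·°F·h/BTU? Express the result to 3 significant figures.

0.0922 ft²·°F·h/BTU

R = L/k = 0.554/6.01 = 0.09218 ft²·°F·h/BTU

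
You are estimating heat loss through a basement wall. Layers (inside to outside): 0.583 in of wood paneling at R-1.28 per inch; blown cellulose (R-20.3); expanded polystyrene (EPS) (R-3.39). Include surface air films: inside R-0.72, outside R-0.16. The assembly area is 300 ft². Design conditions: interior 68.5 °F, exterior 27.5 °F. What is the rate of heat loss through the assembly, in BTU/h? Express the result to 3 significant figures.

0.583 × 1.28 = 0.7462
R_total = 0.72 + 0.7462 + 20.3 + 3.39 + 0.16 = 25.32 ft²·°F·h/BTU
Q = A·ΔT/R = 300 × (68.5 − 27.5) / 25.32 = 485.9 BTU/h

486 BTU/h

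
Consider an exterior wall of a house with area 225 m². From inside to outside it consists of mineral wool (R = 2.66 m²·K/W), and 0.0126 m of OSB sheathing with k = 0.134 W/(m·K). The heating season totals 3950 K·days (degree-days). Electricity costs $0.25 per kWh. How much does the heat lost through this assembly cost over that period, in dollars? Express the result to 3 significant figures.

1940 dollars

0.0126/0.134 = 0.09403
R_total = 2.66 + 0.09403 = 2.754 m²·K/W
E = A × HDD × 24 / R / 1000 = 225 × 3950 × 24 / 2.754 / 1000 = 7745 kWh
Cost = 7745 × 0.25 = $1936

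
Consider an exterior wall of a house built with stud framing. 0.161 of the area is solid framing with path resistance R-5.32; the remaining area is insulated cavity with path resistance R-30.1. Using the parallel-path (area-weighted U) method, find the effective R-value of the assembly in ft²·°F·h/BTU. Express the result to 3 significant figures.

17.2 ft²·°F·h/BTU

U_eff = 0.839/30.1 + 0.161/5.32 = 0.02787 + 0.03026 = 0.05814
R_eff = 1/U_eff = 17.2 ft²·°F·h/BTU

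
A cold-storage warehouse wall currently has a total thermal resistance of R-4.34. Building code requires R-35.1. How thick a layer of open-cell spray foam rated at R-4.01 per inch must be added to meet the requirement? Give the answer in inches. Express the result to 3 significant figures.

7.67 in

ΔR = 35.1 − 4.34 = 30.76 ft²·°F·h/BTU
L = ΔR / (R/in) = 30.76/4.01 = 7.671 in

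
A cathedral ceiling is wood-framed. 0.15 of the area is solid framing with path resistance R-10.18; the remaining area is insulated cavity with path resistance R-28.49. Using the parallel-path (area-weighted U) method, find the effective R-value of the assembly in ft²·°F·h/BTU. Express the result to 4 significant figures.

U_eff = 0.85/28.49 + 0.15/10.18 = 0.029835 + 0.014735 = 0.04457
R_eff = 1/U_eff = 22.437 ft²·°F·h/BTU

22.44 ft²·°F·h/BTU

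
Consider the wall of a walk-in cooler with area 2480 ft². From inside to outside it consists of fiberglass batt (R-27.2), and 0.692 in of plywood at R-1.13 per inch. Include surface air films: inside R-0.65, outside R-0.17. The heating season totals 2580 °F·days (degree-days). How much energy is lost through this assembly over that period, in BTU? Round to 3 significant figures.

5330000 BTU

0.692 × 1.13 = 0.782
R_total = 0.65 + 27.2 + 0.782 + 0.17 = 28.8 ft²·°F·h/BTU
E = A × HDD × 24 / R = 2480 × 2580 × 24 / 28.8 = 5332000 BTU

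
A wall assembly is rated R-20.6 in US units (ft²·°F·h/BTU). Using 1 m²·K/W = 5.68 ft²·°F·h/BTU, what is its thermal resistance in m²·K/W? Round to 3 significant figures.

R_SI = 20.6/5.68 = 3.627

3.63 m²·K/W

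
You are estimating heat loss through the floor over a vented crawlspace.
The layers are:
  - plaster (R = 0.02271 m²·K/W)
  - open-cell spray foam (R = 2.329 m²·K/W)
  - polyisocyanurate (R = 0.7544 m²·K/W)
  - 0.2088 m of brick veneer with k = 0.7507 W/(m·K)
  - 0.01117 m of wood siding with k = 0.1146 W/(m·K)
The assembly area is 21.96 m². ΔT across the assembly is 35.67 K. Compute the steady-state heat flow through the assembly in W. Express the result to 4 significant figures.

225.0 W

0.2088/0.7507 = 0.27814
0.01117/0.1146 = 0.097469
R_total = 0.02271 + 2.329 + 0.7544 + 0.27814 + 0.097469 = 3.4817 m²·K/W
Q = A·ΔT/R = 21.96 × 35.67 / 3.4817 = 224.98 W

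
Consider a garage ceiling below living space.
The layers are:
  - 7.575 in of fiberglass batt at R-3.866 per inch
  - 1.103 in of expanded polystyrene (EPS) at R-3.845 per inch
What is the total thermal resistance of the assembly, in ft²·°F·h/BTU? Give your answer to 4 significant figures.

7.575 × 3.866 = 29.285
1.103 × 3.845 = 4.241
R_total = 29.285 + 4.241 = 33.526 ft²·°F·h/BTU

33.53 ft²·°F·h/BTU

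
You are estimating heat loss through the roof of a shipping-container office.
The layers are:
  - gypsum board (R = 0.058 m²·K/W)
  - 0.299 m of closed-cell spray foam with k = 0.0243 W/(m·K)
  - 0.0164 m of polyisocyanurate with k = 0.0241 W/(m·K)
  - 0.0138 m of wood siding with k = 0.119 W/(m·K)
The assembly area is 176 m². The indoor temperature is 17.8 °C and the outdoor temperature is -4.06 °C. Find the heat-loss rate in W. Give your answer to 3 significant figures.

0.299/0.0243 = 12.3
0.0164/0.0241 = 0.6805
0.0138/0.119 = 0.116
R_total = 0.058 + 12.3 + 0.6805 + 0.116 = 13.16 m²·K/W
Q = A·ΔT/R = 176 × (17.8 − (-4.06)) / 13.16 = 292.4 W

292 W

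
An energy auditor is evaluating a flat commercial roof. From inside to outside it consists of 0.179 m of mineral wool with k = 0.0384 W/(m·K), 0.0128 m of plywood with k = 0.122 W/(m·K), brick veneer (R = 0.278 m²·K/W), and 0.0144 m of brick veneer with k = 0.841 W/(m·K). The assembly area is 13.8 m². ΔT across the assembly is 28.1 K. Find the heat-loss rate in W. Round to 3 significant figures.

76.6 W

0.179/0.0384 = 4.661
0.0128/0.122 = 0.1049
0.0144/0.841 = 0.01712
R_total = 4.661 + 0.1049 + 0.278 + 0.01712 = 5.061 m²·K/W
Q = A·ΔT/R = 13.8 × 28.1 / 5.061 = 76.61 W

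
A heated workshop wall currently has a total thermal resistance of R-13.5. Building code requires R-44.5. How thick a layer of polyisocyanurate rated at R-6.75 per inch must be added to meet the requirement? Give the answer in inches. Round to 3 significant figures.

4.59 in

ΔR = 44.5 − 13.5 = 31 ft²·°F·h/BTU
L = ΔR / (R/in) = 31/6.75 = 4.593 in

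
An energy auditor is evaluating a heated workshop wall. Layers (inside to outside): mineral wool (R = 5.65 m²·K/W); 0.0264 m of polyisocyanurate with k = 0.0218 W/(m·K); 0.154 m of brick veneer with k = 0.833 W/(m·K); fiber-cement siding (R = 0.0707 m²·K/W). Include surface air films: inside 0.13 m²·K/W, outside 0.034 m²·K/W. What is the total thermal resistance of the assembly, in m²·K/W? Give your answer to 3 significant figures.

7.28 m²·K/W

0.0264/0.0218 = 1.211
0.154/0.833 = 0.1849
R_total = 0.13 + 5.65 + 1.211 + 0.1849 + 0.0707 + 0.034 = 7.281 m²·K/W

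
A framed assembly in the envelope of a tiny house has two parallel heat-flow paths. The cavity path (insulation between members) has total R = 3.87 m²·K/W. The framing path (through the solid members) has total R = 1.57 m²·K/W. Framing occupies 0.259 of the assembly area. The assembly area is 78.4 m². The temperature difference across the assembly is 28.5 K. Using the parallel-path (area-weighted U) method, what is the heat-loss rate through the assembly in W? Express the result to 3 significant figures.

796 W

U_eff = 0.741/3.87 + 0.259/1.57 = 0.1915 + 0.165 = 0.3564
R_eff = 1/U_eff = 2.806 m²·K/W
Q = 78.4 × 28.5 / 2.806 = 796.4 W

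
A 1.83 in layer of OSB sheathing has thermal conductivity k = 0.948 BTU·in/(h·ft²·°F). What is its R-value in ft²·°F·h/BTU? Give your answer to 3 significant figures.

1.93 ft²·°F·h/BTU

R = L/k = 1.83/0.948 = 1.93 ft²·°F·h/BTU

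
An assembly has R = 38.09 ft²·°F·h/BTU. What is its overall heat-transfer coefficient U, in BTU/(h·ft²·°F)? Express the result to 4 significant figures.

U = 1/R = 1/38.09 = 0.026254

0.02625 BTU/(h·ft²·°F)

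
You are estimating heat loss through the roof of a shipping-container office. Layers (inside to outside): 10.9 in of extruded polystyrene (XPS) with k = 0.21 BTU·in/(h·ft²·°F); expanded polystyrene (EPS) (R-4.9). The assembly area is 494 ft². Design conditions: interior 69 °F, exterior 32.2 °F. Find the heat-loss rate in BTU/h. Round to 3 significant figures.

10.9/0.21 = 51.9
R_total = 51.9 + 4.9 = 56.8 ft²·°F·h/BTU
Q = A·ΔT/R = 494 × (69 − 32.2) / 56.8 = 320 BTU/h

320 BTU/h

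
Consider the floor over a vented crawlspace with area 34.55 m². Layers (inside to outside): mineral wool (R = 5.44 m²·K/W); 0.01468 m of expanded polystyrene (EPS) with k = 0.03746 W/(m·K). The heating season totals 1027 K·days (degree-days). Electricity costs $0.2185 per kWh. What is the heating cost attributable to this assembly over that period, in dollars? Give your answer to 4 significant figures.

0.01468/0.03746 = 0.39188
R_total = 5.44 + 0.39188 = 5.8319 m²·K/W
E = A × HDD × 24 / R / 1000 = 34.55 × 1027 × 24 / 5.8319 / 1000 = 146.02 kWh
Cost = 146.02 × 0.2185 = $31.906

31.91 dollars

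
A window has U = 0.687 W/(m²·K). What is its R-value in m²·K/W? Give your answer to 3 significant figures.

1.46 m²·K/W

R = 1/U = 1/0.687 = 1.456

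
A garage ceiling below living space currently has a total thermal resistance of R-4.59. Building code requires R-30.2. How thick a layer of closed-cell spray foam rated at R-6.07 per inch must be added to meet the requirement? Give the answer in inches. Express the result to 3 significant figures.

4.22 in

ΔR = 30.2 − 4.59 = 25.61 ft²·°F·h/BTU
L = ΔR / (R/in) = 25.61/6.07 = 4.219 in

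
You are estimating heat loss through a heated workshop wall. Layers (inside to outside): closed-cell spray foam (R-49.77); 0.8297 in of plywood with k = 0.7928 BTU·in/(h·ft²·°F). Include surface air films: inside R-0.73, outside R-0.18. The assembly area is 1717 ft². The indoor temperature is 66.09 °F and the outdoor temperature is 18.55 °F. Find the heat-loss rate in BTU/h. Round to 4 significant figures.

0.8297/0.7928 = 1.0465
R_total = 0.73 + 49.77 + 1.0465 + 0.18 = 51.727 ft²·°F·h/BTU
Q = A·ΔT/R = 1717 × (66.09 − 18.55) / 51.727 = 1578 BTU/h

1578 BTU/h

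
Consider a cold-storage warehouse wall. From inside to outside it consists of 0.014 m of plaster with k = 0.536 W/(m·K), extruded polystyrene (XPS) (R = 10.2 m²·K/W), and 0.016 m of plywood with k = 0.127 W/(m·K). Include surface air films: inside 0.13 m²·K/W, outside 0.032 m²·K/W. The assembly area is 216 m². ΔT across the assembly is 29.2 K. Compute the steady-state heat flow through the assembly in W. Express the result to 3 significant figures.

600 W

0.014/0.536 = 0.02612
0.016/0.127 = 0.126
R_total = 0.13 + 0.02612 + 10.2 + 0.126 + 0.032 = 10.51 m²·K/W
Q = A·ΔT/R = 216 × 29.2 / 10.51 = 599.9 W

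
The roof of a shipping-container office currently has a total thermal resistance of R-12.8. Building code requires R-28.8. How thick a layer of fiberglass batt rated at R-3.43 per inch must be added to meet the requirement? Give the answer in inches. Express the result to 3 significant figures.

ΔR = 28.8 − 12.8 = 16 ft²·°F·h/BTU
L = ΔR / (R/in) = 16/3.43 = 4.665 in

4.66 in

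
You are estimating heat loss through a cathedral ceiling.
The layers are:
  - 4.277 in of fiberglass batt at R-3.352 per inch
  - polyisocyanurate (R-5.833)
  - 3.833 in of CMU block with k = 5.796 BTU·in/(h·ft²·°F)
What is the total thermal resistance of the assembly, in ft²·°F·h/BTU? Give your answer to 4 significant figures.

4.277 × 3.352 = 14.337
3.833/5.796 = 0.66132
R_total = 14.337 + 5.833 + 0.66132 = 20.831 ft²·°F·h/BTU

20.83 ft²·°F·h/BTU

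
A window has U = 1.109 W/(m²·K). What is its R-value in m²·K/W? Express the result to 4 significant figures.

0.9017 m²·K/W

R = 1/U = 1/1.109 = 0.90171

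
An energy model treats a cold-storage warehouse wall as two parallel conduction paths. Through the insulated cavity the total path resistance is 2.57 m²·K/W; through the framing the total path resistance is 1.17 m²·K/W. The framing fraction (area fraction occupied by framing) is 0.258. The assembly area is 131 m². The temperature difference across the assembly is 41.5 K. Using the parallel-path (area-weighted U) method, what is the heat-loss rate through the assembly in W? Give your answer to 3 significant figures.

U_eff = 0.742/2.57 + 0.258/1.17 = 0.2887 + 0.2205 = 0.5092
R_eff = 1/U_eff = 1.964 m²·K/W
Q = 131 × 41.5 / 1.964 = 2768 W

2770 W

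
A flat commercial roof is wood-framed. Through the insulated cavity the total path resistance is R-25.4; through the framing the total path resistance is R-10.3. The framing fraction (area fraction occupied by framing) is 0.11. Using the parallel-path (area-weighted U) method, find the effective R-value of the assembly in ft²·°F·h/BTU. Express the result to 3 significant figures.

U_eff = 0.89/25.4 + 0.11/10.3 = 0.03504 + 0.01068 = 0.04572
R_eff = 1/U_eff = 21.87 ft²·°F·h/BTU

21.9 ft²·°F·h/BTU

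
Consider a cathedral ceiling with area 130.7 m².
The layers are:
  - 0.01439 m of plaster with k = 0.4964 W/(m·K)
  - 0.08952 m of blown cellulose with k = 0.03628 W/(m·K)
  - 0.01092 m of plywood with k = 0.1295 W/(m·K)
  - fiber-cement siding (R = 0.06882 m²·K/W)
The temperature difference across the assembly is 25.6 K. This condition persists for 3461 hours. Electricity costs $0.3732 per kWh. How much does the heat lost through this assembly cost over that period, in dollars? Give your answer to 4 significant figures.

0.01439/0.4964 = 0.028989
0.08952/0.03628 = 2.4675
0.01092/0.1295 = 0.084324
R_total = 0.028989 + 2.4675 + 0.084324 + 0.06882 = 2.6496 m²·K/W
Q = 130.7 × 25.6 / 2.6496 = 1262.8 W
E = 1262.8 W × 3461 h / 1000 = 4370.5 kWh
Cost = 4370.5 × 0.3732 = $1631.1

1631 dollars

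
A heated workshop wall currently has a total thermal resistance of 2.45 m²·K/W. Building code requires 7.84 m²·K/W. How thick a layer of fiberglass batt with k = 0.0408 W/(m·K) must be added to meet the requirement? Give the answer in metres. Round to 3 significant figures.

0.220 m

ΔR = 7.84 − 2.45 = 5.39 m²·K/W
L = ΔR × k = 5.39 × 0.0408 = 0.2199 m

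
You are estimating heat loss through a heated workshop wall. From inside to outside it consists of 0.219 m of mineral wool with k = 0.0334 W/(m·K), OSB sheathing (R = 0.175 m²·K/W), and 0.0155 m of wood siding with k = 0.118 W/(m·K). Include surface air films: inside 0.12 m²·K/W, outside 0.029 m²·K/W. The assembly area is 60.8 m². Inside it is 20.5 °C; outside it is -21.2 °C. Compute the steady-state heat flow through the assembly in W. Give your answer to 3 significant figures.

362 W

0.219/0.0334 = 6.557
0.0155/0.118 = 0.1314
R_total = 0.12 + 6.557 + 0.175 + 0.1314 + 0.029 = 7.012 m²·K/W
Q = A·ΔT/R = 60.8 × (20.5 − (-21.2)) / 7.012 = 361.6 W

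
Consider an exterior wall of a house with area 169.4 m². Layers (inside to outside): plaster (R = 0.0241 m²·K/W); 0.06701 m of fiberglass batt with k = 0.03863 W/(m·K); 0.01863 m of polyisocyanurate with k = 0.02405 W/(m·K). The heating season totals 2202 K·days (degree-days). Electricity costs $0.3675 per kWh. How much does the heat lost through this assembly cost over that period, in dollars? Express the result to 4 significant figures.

1299 dollars

0.06701/0.03863 = 1.7347
0.01863/0.02405 = 0.77464
R_total = 0.0241 + 1.7347 + 0.77464 = 2.5334 m²·K/W
E = A × HDD × 24 / R / 1000 = 169.4 × 2202 × 24 / 2.5334 / 1000 = 3533.8 kWh
Cost = 3533.8 × 0.3675 = $1298.7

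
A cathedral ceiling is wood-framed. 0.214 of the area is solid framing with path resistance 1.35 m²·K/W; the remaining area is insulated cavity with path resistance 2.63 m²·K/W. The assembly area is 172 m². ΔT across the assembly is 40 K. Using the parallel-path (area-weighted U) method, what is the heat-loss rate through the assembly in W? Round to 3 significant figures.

U_eff = 0.786/2.63 + 0.214/1.35 = 0.2989 + 0.1585 = 0.4574
R_eff = 1/U_eff = 2.186 m²·K/W
Q = 172 × 40 / 2.186 = 3147 W

3150 W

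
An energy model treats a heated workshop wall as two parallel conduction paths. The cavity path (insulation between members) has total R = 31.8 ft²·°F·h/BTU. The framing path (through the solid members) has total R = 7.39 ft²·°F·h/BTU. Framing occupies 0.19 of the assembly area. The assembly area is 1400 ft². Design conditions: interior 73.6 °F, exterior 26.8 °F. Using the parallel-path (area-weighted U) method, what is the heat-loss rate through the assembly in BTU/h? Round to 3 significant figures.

U_eff = 0.81/31.8 + 0.19/7.39 = 0.02547 + 0.02571 = 0.05118
R_eff = 1/U_eff = 19.54 ft²·°F·h/BTU
Q = 1400 × (73.6 − 26.8) / 19.54 = 3353 BTU/h

3350 BTU/h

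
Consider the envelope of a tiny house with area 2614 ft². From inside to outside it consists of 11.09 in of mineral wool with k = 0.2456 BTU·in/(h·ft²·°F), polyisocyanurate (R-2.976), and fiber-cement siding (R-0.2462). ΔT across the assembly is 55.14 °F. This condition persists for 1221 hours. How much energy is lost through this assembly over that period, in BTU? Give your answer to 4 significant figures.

11.09/0.2456 = 45.155
R_total = 45.155 + 2.976 + 0.2462 = 48.377 ft²·°F·h/BTU
Q = 2614 × 55.14 / 48.377 = 2979.4 BTU/h
E = 2979.4 × 1221 = 3637900 BTU

3638000 BTU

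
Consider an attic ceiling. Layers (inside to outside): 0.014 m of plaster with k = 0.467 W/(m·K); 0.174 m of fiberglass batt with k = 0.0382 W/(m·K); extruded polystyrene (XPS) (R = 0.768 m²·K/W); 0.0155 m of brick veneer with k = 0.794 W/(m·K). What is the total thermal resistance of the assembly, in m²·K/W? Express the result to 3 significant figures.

0.014/0.467 = 0.02998
0.174/0.0382 = 4.555
0.0155/0.794 = 0.01952
R_total = 0.02998 + 4.555 + 0.768 + 0.01952 = 5.372 m²·K/W

5.37 m²·K/W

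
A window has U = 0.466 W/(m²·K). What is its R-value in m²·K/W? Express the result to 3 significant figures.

R = 1/U = 1/0.466 = 2.146

2.15 m²·K/W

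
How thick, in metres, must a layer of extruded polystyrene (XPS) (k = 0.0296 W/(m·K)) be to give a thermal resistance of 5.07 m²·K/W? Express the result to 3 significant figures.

0.150 m

L = R·k = 5.07 × 0.0296 = 0.1501 m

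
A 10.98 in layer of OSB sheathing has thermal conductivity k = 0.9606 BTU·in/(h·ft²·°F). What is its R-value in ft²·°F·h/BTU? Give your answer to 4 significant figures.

R = L/k = 10.98/0.9606 = 11.43 ft²·°F·h/BTU

11.43 ft²·°F·h/BTU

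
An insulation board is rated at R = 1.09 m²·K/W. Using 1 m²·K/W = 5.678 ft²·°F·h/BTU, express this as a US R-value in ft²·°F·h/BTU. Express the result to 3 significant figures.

R_US = 1.09 × 5.678 = 6.189

6.19 ft²·°F·h/BTU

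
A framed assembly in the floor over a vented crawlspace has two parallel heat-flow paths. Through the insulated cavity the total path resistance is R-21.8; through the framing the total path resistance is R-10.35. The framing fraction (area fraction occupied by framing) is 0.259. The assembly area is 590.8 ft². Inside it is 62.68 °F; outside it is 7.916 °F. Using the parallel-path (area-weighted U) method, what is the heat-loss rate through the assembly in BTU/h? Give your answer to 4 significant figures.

1909 BTU/h

U_eff = 0.741/21.8 + 0.259/10.35 = 0.033991 + 0.025024 = 0.059015
R_eff = 1/U_eff = 16.945 ft²·°F·h/BTU
Q = 590.8 × (62.68 − 7.916) / 16.945 = 1909.4 BTU/h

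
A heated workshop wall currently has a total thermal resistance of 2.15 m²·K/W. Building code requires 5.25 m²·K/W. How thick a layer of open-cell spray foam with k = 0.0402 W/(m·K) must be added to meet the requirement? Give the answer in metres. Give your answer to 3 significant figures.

0.125 m

ΔR = 5.25 − 2.15 = 3.1 m²·K/W
L = ΔR × k = 3.1 × 0.0402 = 0.1246 m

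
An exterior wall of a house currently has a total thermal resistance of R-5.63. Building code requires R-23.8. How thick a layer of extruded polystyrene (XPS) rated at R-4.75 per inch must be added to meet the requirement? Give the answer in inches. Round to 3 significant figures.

3.83 in

ΔR = 23.8 − 5.63 = 18.17 ft²·°F·h/BTU
L = ΔR / (R/in) = 18.17/4.75 = 3.825 in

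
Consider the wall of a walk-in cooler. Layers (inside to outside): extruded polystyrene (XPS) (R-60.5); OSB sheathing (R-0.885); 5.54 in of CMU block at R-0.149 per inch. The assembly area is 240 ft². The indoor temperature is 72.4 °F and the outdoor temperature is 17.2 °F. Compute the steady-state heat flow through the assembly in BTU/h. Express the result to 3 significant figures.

213 BTU/h

5.54 × 0.149 = 0.8255
R_total = 60.5 + 0.885 + 0.8255 = 62.21 ft²·°F·h/BTU
Q = A·ΔT/R = 240 × (72.4 − 17.2) / 62.21 = 213 BTU/h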